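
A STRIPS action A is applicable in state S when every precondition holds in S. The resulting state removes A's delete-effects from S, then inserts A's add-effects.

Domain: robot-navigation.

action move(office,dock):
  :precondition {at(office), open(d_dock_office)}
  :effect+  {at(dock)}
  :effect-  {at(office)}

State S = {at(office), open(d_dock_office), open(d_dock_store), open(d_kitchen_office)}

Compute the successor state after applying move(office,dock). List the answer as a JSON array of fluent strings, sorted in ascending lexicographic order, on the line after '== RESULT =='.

Compute (S \ del) ∪ add:
  pre ⊆ S: {at(office), open(d_dock_office)} ⊆ S  — applicable
  S \ del = {open(d_dock_office), open(d_dock_store), open(d_kitchen_office)}
  ∪ add   = {at(dock), open(d_dock_office), open(d_dock_store), open(d_kitchen_office)}

== RESULT ==
["at(dock)", "open(d_dock_office)", "open(d_dock_store)", "open(d_kitchen_office)"]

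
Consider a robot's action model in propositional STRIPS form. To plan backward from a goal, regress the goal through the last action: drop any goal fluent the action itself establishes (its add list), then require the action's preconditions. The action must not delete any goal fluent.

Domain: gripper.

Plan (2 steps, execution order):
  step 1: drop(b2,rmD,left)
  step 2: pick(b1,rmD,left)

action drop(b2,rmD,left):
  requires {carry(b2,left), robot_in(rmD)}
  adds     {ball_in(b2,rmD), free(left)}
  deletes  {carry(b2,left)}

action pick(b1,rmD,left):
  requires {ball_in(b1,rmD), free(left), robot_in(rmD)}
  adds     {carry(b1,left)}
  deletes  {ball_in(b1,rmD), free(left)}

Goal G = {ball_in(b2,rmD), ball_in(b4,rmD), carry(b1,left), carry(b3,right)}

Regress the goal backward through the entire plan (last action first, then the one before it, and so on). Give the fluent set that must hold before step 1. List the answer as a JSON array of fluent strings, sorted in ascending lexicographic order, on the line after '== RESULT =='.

Work backward from the goal:
  through step 2 (pick(b1,rmD,left)): drop {carry(b1,left)}, keep {ball_in(b2,rmD), ball_in(b4,rmD), carry(b3,right)}, require {ball_in(b1,rmD), free(left), robot_in(rmD)}
    → {ball_in(b1,rmD), ball_in(b2,rmD), ball_in(b4,rmD), carry(b3,right), free(left), robot_in(rmD)}
  through step 1 (drop(b2,rmD,left)): drop {ball_in(b2,rmD), free(left)}, keep {ball_in(b1,rmD), ball_in(b4,rmD), carry(b3,right), robot_in(rmD)}, require {carry(b2,left), robot_in(rmD)}
    → {ball_in(b1,rmD), ball_in(b4,rmD), carry(b2,left), carry(b3,right), robot_in(rmD)}

== RESULT ==
["ball_in(b1,rmD)", "ball_in(b4,rmD)", "carry(b2,left)", "carry(b3,right)", "robot_in(rmD)"]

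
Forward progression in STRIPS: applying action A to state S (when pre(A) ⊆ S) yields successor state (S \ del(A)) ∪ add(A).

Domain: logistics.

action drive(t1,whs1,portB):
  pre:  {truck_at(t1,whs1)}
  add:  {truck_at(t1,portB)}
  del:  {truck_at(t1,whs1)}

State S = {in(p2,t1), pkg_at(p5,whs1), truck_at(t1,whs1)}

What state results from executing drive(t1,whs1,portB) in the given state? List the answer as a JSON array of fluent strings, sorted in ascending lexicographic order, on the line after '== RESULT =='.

Progress:
  pre ⊆ S: {truck_at(t1,whs1)} ⊆ S  — applicable
  S \ del = {in(p2,t1), pkg_at(p5,whs1)}
  ∪ add   = {in(p2,t1), pkg_at(p5,whs1), truck_at(t1,portB)}

== RESULT ==
["in(p2,t1)", "pkg_at(p5,whs1)", "truck_at(t1,portB)"]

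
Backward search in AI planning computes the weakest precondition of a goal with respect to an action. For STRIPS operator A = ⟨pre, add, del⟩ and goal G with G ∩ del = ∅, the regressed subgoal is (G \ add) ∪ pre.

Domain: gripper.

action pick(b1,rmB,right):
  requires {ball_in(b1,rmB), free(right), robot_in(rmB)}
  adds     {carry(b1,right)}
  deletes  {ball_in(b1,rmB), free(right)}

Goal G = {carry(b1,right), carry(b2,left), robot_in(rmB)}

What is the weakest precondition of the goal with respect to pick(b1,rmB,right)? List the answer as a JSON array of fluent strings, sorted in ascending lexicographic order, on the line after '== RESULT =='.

Compute (G \ add) ∪ pre:
  G ∩ del = {}  (empty — regression defined)
  G \ add = {carry(b1,right), carry(b2,left), robot_in(rmB)} \ {carry(b1,right)} = {carry(b2,left), robot_in(rmB)}
  ∪ pre   = {carry(b2,left), robot_in(rmB)} ∪ {ball_in(b1,rmB), free(right), robot_in(rmB)}
          = {ball_in(b1,rmB), carry(b2,left), free(right), robot_in(rmB)}

== RESULT ==
["ball_in(b1,rmB)", "carry(b2,left)", "free(right)", "robot_in(rmB)"]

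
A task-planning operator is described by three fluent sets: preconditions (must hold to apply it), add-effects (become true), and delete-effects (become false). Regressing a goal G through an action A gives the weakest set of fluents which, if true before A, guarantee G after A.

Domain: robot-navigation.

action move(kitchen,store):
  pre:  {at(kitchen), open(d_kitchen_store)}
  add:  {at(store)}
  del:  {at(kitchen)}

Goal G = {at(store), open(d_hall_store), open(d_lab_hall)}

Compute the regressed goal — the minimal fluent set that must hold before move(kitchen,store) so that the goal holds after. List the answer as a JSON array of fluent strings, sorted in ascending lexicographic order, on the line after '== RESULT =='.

Regress:
  G ∩ del = {}  (empty — regression defined)
  G \ add = {at(store), open(d_hall_store), open(d_lab_hall)} \ {at(store)} = {open(d_hall_store), open(d_lab_hall)}
  ∪ pre   = {open(d_hall_store), open(d_lab_hall)} ∪ {at(kitchen), open(d_kitchen_store)}
          = {at(kitchen), open(d_hall_store), open(d_kitchen_store), open(d_lab_hall)}

== RESULT ==
["at(kitchen)", "open(d_hall_store)", "open(d_kitchen_store)", "open(d_lab_hall)"]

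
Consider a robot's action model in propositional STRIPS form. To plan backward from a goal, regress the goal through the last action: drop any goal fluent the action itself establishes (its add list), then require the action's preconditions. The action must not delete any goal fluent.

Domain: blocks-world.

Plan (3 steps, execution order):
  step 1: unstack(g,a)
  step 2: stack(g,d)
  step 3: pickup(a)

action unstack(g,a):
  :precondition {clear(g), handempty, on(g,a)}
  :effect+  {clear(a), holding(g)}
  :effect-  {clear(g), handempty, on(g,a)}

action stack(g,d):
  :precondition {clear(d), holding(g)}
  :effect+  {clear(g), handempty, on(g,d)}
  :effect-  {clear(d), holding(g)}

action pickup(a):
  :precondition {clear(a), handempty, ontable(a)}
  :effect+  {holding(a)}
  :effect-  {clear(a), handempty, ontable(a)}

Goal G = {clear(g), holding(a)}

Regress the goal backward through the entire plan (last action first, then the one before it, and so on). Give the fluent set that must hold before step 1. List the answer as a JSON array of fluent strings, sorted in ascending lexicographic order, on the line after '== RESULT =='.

Work backward from the goal:
  through step 3 (pickup(a)): drop {holding(a)}, keep {clear(g)}, require {clear(a), handempty, ontable(a)}
    → {clear(a), clear(g), handempty, ontable(a)}
  through step 2 (stack(g,d)): drop {clear(g), handempty}, keep {clear(a), ontable(a)}, require {clear(d), holding(g)}
    → {clear(a), clear(d), holding(g), ontable(a)}
  through step 1 (unstack(g,a)): drop {clear(a), holding(g)}, keep {clear(d), ontable(a)}, require {clear(g), handempty, on(g,a)}
    → {clear(d), clear(g), handempty, on(g,a), ontable(a)}

== RESULT ==
["clear(d)", "clear(g)", "handempty", "on(g,a)", "ontable(a)"]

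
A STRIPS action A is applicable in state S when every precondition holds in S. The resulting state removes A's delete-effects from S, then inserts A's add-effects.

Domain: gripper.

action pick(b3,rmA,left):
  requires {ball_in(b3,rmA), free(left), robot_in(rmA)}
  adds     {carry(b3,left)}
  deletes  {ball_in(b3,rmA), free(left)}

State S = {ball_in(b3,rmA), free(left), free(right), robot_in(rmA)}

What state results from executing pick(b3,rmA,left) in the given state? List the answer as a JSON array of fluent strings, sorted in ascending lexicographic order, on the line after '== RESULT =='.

Compute (S \ del) ∪ add:
  pre ⊆ S: {ball_in(b3,rmA), free(left), robot_in(rmA)} ⊆ S  — applicable
  S \ del = {free(right), robot_in(rmA)}
  ∪ add   = {carry(b3,left), free(right), robot_in(rmA)}

== RESULT ==
["carry(b3,left)", "free(right)", "robot_in(rmA)"]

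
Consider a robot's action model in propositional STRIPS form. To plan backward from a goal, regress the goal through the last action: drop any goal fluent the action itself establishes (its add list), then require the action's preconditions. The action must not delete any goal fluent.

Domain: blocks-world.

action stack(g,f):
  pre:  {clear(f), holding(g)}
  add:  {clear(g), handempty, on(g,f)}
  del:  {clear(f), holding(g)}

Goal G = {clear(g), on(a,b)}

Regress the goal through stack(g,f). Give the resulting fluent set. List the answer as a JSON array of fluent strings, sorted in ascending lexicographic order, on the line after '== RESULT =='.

Compute (G \ add) ∪ pre:
  G ∩ del = {}  (empty — regression defined)
  G \ add = {clear(g), on(a,b)} \ {clear(g), handempty, on(g,f)} = {on(a,b)}
  ∪ pre   = {on(a,b)} ∪ {clear(f), holding(g)}
          = {clear(f), holding(g), on(a,b)}

== RESULT ==
["clear(f)", "holding(g)", "on(a,b)"]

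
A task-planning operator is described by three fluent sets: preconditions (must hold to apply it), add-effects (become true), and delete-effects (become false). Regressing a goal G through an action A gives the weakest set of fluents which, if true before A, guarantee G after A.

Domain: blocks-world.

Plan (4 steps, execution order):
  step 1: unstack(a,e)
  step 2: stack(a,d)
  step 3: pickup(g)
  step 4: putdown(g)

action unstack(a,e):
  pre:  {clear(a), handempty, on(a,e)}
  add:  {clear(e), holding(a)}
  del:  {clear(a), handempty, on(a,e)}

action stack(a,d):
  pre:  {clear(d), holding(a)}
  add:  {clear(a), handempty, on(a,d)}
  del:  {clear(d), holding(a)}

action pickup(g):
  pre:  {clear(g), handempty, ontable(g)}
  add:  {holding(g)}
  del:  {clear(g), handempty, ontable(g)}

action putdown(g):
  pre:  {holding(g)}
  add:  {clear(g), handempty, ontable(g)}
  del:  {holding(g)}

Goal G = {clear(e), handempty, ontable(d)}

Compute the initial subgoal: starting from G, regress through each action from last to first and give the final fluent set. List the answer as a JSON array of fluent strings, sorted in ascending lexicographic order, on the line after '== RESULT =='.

Regress step by step:
  through step 4 (putdown(g)): drop {handempty}, keep {clear(e), ontable(d)}, require {holding(g)}
    → {clear(e), holding(g), ontable(d)}
  through step 3 (pickup(g)): drop {holding(g)}, keep {clear(e), ontable(d)}, require {clear(g), handempty, ontable(g)}
    → {clear(e), clear(g), handempty, ontable(d), ontable(g)}
  through step 2 (stack(a,d)): drop {handempty}, keep {clear(e), clear(g), ontable(d), ontable(g)}, require {clear(d), holding(a)}
    → {clear(d), clear(e), clear(g), holding(a), ontable(d), ontable(g)}
  through step 1 (unstack(a,e)): drop {clear(e), holding(a)}, keep {clear(d), clear(g), ontable(d), ontable(g)}, require {clear(a), handempty, on(a,e)}
    → {clear(a), clear(d), clear(g), handempty, on(a,e), ontable(d), ontable(g)}

== RESULT ==
["clear(a)", "clear(d)", "clear(g)", "handempty", "on(a,e)", "ontable(d)", "ontable(g)"]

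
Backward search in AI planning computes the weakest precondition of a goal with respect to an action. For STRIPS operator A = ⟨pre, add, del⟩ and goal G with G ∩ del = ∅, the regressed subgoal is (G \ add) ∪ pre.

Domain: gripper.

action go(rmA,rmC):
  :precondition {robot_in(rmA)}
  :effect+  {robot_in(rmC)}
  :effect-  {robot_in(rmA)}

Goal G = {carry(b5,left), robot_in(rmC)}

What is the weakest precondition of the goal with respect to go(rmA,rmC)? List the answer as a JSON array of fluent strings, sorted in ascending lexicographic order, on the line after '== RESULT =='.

Compute (G \ add) ∪ pre:
  G ∩ del = {}  (empty — regression defined)
  G \ add = {carry(b5,left), robot_in(rmC)} \ {robot_in(rmC)} = {carry(b5,left)}
  ∪ pre   = {carry(b5,left)} ∪ {robot_in(rmA)}
          = {carry(b5,left), robot_in(rmA)}

== RESULT ==
["carry(b5,left)", "robot_in(rmA)"]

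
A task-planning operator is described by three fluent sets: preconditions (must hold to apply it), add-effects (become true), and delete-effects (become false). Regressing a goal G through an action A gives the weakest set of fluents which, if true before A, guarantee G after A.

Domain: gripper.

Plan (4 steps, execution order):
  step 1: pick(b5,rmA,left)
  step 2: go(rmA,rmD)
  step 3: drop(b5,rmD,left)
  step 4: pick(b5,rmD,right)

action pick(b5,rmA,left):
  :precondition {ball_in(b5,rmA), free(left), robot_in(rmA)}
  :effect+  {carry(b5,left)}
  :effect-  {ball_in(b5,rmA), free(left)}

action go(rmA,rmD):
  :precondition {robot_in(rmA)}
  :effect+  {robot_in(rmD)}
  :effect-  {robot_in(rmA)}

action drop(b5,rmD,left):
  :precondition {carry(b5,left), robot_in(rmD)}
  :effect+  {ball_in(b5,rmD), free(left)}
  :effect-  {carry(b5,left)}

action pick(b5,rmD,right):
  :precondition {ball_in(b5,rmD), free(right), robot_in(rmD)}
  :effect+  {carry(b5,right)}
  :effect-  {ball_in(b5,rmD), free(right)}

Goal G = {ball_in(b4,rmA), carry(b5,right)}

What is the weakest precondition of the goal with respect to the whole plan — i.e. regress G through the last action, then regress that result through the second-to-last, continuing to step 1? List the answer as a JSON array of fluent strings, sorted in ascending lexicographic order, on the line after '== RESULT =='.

Work backward from the goal:
  through step 4 (pick(b5,rmD,right)): drop {carry(b5,right)}, keep {ball_in(b4,rmA)}, require {ball_in(b5,rmD), free(right), robot_in(rmD)}
    → {ball_in(b4,rmA), ball_in(b5,rmD), free(right), robot_in(rmD)}
  through step 3 (drop(b5,rmD,left)): drop {ball_in(b5,rmD)}, keep {ball_in(b4,rmA), free(right), robot_in(rmD)}, require {carry(b5,left), robot_in(rmD)}
    → {ball_in(b4,rmA), carry(b5,left), free(right), robot_in(rmD)}
  through step 2 (go(rmA,rmD)): drop {robot_in(rmD)}, keep {ball_in(b4,rmA), carry(b5,left), free(right)}, require {robot_in(rmA)}
    → {ball_in(b4,rmA), carry(b5,left), free(right), robot_in(rmA)}
  through step 1 (pick(b5,rmA,left)): drop {carry(b5,left)}, keep {ball_in(b4,rmA), free(right), robot_in(rmA)}, require {ball_in(b5,rmA), free(left), robot_in(rmA)}
    → {ball_in(b4,rmA), ball_in(b5,rmA), free(left), free(right), robot_in(rmA)}

== RESULT ==
["ball_in(b4,rmA)", "ball_in(b5,rmA)", "free(left)", "free(right)", "robot_in(rmA)"]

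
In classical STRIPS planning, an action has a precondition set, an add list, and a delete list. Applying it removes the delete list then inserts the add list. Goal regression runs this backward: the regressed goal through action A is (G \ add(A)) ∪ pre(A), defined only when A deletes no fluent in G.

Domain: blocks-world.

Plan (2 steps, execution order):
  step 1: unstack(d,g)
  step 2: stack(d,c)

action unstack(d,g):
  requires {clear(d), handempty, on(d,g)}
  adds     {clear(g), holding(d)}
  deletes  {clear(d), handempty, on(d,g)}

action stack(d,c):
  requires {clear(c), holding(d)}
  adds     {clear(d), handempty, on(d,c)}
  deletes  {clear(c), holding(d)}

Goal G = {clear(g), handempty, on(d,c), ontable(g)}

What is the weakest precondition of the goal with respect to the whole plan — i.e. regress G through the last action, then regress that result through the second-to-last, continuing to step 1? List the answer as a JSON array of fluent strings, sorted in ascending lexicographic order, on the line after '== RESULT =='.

Work backward from the goal:
  through step 2 (stack(d,c)): drop {handempty, on(d,c)}, keep {clear(g), ontable(g)}, require {clear(c), holding(d)}
    → {clear(c), clear(g), holding(d), ontable(g)}
  through step 1 (unstack(d,g)): drop {clear(g), holding(d)}, keep {clear(c), ontable(g)}, require {clear(d), handempty, on(d,g)}
    → {clear(c), clear(d), handempty, on(d,g), ontable(g)}

== RESULT ==
["clear(c)", "clear(d)", "handempty", "on(d,g)", "ontable(g)"]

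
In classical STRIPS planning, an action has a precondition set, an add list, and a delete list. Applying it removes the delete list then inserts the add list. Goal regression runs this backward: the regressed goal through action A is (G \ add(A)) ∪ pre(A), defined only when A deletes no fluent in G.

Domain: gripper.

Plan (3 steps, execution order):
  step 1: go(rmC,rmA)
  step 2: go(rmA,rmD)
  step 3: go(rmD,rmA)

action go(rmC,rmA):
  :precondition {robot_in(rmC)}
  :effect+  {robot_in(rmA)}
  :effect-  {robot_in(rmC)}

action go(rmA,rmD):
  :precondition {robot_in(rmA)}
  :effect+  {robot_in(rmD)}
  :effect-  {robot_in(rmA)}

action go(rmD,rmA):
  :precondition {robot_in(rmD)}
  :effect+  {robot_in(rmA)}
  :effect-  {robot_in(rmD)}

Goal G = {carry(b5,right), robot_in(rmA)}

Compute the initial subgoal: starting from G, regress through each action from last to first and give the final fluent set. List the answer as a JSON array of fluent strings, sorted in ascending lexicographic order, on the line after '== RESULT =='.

Regress step by step:
  through step 3 (go(rmD,rmA)): drop {robot_in(rmA)}, keep {carry(b5,right)}, require {robot_in(rmD)}
    → {carry(b5,right), robot_in(rmD)}
  through step 2 (go(rmA,rmD)): drop {robot_in(rmD)}, keep {carry(b5,right)}, require {robot_in(rmA)}
    → {carry(b5,right), robot_in(rmA)}
  through step 1 (go(rmC,rmA)): drop {robot_in(rmA)}, keep {carry(b5,right)}, require {robot_in(rmC)}
    → {carry(b5,right), robot_in(rmC)}

== RESULT ==
["carry(b5,right)", "robot_in(rmC)"]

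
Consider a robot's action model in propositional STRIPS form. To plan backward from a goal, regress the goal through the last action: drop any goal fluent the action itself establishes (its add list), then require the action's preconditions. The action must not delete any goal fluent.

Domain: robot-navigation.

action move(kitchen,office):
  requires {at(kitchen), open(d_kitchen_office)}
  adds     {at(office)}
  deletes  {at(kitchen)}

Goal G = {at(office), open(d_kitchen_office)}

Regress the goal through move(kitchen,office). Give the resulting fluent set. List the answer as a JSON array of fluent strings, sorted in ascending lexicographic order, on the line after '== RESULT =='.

Compute (G \ add) ∪ pre:
  G ∩ del = {}  (empty — regression defined)
  G \ add = {at(office), open(d_kitchen_office)} \ {at(office)} = {open(d_kitchen_office)}
  ∪ pre   = {open(d_kitchen_office)} ∪ {at(kitchen), open(d_kitchen_office)}
          = {at(kitchen), open(d_kitchen_office)}

== RESULT ==
["at(kitchen)", "open(d_kitchen_office)"]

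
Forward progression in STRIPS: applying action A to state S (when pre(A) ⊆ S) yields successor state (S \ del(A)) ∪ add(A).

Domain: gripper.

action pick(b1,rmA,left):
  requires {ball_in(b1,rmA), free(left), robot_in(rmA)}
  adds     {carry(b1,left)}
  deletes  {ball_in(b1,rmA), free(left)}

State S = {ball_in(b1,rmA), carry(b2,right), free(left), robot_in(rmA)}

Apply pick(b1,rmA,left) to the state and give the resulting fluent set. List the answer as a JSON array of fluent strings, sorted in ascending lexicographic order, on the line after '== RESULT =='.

Compute (S \ del) ∪ add:
  pre ⊆ S: {ball_in(b1,rmA), free(left), robot_in(rmA)} ⊆ S  — applicable
  S \ del = {carry(b2,right), robot_in(rmA)}
  ∪ add   = {carry(b1,left), carry(b2,right), robot_in(rmA)}

== RESULT ==
["carry(b1,left)", "carry(b2,right)", "robot_in(rmA)"]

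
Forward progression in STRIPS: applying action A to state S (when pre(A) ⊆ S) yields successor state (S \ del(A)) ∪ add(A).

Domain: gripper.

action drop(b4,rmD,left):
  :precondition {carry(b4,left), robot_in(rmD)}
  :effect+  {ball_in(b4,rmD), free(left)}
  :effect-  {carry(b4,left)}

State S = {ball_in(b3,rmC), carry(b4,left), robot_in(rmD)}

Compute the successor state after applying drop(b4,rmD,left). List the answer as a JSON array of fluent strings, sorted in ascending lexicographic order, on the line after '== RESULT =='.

Progress:
  pre ⊆ S: {carry(b4,left), robot_in(rmD)} ⊆ S  — applicable
  S \ del = {ball_in(b3,rmC), robot_in(rmD)}
  ∪ add   = {ball_in(b3,rmC), ball_in(b4,rmD), free(left), robot_in(rmD)}

== RESULT ==
["ball_in(b3,rmC)", "ball_in(b4,rmD)", "free(left)", "robot_in(rmD)"]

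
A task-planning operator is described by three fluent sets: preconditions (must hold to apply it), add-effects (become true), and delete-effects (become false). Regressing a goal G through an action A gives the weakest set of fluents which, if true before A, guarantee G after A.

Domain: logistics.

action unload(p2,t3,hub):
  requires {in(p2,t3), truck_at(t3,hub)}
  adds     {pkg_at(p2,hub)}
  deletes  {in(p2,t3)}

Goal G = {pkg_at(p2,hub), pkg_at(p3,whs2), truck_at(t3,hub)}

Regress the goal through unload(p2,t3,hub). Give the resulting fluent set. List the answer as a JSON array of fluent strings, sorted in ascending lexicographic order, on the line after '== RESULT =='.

Compute (G \ add) ∪ pre:
  G ∩ del = {}  (empty — regression defined)
  G \ add = {pkg_at(p2,hub), pkg_at(p3,whs2), truck_at(t3,hub)} \ {pkg_at(p2,hub)} = {pkg_at(p3,whs2), truck_at(t3,hub)}
  ∪ pre   = {pkg_at(p3,whs2), truck_at(t3,hub)} ∪ {in(p2,t3), truck_at(t3,hub)}
          = {in(p2,t3), pkg_at(p3,whs2), truck_at(t3,hub)}

== RESULT ==
["in(p2,t3)", "pkg_at(p3,whs2)", "truck_at(t3,hub)"]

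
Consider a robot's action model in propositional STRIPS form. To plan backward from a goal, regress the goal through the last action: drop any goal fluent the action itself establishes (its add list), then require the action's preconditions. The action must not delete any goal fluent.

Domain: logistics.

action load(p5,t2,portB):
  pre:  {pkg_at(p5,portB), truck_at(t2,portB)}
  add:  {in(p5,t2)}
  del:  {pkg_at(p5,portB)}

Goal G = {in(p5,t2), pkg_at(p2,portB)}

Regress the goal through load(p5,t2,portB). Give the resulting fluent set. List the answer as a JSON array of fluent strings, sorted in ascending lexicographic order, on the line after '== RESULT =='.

Regress:
  G ∩ del = {}  (empty — regression defined)
  G \ add = {in(p5,t2), pkg_at(p2,portB)} \ {in(p5,t2)} = {pkg_at(p2,portB)}
  ∪ pre   = {pkg_at(p2,portB)} ∪ {pkg_at(p5,portB), truck_at(t2,portB)}
          = {pkg_at(p2,portB), pkg_at(p5,portB), truck_at(t2,portB)}

== RESULT ==
["pkg_at(p2,portB)", "pkg_at(p5,portB)", "truck_at(t2,portB)"]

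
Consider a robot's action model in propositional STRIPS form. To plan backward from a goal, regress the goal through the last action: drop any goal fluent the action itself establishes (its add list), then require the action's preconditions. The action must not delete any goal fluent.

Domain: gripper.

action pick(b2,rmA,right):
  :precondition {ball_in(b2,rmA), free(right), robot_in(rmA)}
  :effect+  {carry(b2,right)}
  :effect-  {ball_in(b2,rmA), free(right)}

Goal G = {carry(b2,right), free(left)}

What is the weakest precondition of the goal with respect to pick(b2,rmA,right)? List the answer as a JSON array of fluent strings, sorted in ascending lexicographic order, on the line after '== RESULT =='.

Compute (G \ add) ∪ pre:
  G ∩ del = {}  (empty — regression defined)
  G \ add = {carry(b2,right), free(left)} \ {carry(b2,right)} = {free(left)}
  ∪ pre   = {free(left)} ∪ {ball_in(b2,rmA), free(right), robot_in(rmA)}
          = {ball_in(b2,rmA), free(left), free(right), robot_in(rmA)}

== RESULT ==
["ball_in(b2,rmA)", "free(left)", "free(right)", "robot_in(rmA)"]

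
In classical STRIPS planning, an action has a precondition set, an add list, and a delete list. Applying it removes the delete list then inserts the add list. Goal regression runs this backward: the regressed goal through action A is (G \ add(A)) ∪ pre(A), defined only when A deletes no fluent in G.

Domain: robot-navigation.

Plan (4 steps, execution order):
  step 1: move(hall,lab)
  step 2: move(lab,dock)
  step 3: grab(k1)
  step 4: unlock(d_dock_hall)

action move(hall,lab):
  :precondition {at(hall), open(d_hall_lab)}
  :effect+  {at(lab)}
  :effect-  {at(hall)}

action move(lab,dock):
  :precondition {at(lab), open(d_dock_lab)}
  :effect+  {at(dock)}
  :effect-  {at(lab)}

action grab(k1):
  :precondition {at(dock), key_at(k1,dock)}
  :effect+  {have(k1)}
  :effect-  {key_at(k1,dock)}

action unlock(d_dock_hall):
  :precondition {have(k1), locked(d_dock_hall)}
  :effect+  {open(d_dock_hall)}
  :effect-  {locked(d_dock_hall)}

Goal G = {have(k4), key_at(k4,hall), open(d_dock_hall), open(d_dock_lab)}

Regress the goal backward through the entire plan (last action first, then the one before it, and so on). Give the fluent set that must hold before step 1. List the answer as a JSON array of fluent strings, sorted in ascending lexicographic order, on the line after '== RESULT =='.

Regress step by step:
  through step 4 (unlock(d_dock_hall)): drop {open(d_dock_hall)}, keep {have(k4), key_at(k4,hall), open(d_dock_lab)}, require {have(k1), locked(d_dock_hall)}
    → {have(k1), have(k4), key_at(k4,hall), locked(d_dock_hall), open(d_dock_lab)}
  through step 3 (grab(k1)): drop {have(k1)}, keep {have(k4), key_at(k4,hall), locked(d_dock_hall), open(d_dock_lab)}, require {at(dock), key_at(k1,dock)}
    → {at(dock), have(k4), key_at(k1,dock), key_at(k4,hall), locked(d_dock_hall), open(d_dock_lab)}
  through step 2 (move(lab,dock)): drop {at(dock)}, keep {have(k4), key_at(k1,dock), key_at(k4,hall), locked(d_dock_hall), open(d_dock_lab)}, require {at(lab), open(d_dock_lab)}
    → {at(lab), have(k4), key_at(k1,dock), key_at(k4,hall), locked(d_dock_hall), open(d_dock_lab)}
  through step 1 (move(hall,lab)): drop {at(lab)}, keep {have(k4), key_at(k1,dock), key_at(k4,hall), locked(d_dock_hall), open(d_dock_lab)}, require {at(hall), open(d_hall_lab)}
    → {at(hall), have(k4), key_at(k1,dock), key_at(k4,hall), locked(d_dock_hall), open(d_dock_lab), open(d_hall_lab)}

== RESULT ==
["at(hall)", "have(k4)", "key_at(k1,dock)", "key_at(k4,hall)", "locked(d_dock_hall)", "open(d_dock_lab)", "open(d_hall_lab)"]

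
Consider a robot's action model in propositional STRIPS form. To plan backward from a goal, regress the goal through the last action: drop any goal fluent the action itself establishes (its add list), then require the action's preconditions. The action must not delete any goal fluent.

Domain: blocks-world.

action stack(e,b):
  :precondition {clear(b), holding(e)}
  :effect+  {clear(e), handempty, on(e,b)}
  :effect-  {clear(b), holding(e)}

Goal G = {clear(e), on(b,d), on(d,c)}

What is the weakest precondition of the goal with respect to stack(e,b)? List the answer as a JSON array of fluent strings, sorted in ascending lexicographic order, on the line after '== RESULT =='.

Regress:
  G ∩ del = {}  (empty — regression defined)
  G \ add = {clear(e), on(b,d), on(d,c)} \ {clear(e), handempty, on(e,b)} = {on(b,d), on(d,c)}
  ∪ pre   = {on(b,d), on(d,c)} ∪ {clear(b), holding(e)}
          = {clear(b), holding(e), on(b,d), on(d,c)}

== RESULT ==
["clear(b)", "holding(e)", "on(b,d)", "on(d,c)"]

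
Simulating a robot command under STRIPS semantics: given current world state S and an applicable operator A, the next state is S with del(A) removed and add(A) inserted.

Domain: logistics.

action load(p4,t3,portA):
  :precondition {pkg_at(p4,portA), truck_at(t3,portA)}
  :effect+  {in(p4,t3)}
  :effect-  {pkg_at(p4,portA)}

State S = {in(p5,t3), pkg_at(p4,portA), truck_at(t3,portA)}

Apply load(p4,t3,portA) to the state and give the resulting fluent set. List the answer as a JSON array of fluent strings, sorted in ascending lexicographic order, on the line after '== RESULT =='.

Compute (S \ del) ∪ add:
  pre ⊆ S: {pkg_at(p4,portA), truck_at(t3,portA)} ⊆ S  — applicable
  S \ del = {in(p5,t3), truck_at(t3,portA)}
  ∪ add   = {in(p4,t3), in(p5,t3), truck_at(t3,portA)}

== RESULT ==
["in(p4,t3)", "in(p5,t3)", "truck_at(t3,portA)"]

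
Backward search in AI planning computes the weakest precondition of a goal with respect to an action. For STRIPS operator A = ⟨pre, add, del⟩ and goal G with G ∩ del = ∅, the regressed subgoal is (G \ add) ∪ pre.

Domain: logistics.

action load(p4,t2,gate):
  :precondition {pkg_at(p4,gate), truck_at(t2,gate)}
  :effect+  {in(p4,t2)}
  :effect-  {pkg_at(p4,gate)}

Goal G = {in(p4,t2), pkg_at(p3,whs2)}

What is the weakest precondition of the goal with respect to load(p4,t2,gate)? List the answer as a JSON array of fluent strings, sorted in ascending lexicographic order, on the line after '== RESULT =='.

Regress:
  G ∩ del = {}  (empty — regression defined)
  G \ add = {in(p4,t2), pkg_at(p3,whs2)} \ {in(p4,t2)} = {pkg_at(p3,whs2)}
  ∪ pre   = {pkg_at(p3,whs2)} ∪ {pkg_at(p4,gate), truck_at(t2,gate)}
          = {pkg_at(p3,whs2), pkg_at(p4,gate), truck_at(t2,gate)}

== RESULT ==
["pkg_at(p3,whs2)", "pkg_at(p4,gate)", "truck_at(t2,gate)"]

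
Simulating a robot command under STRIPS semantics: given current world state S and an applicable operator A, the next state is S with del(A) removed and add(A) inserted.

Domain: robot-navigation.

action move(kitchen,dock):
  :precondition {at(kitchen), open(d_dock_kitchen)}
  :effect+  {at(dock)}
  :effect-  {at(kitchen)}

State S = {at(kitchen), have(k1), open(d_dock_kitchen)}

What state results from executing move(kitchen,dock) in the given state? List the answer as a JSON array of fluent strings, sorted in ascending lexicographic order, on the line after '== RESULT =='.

Progress:
  pre ⊆ S: {at(kitchen), open(d_dock_kitchen)} ⊆ S  — applicable
  S \ del = {have(k1), open(d_dock_kitchen)}
  ∪ add   = {at(dock), have(k1), open(d_dock_kitchen)}

== RESULT ==
["at(dock)", "have(k1)", "open(d_dock_kitchen)"]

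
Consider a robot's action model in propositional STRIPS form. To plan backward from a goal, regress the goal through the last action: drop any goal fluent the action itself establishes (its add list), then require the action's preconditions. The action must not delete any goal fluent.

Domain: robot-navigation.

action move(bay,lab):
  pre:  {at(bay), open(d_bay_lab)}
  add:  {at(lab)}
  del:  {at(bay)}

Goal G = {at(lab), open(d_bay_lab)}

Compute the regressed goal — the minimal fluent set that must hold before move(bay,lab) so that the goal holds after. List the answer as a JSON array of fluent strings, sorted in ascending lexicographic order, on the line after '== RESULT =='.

Regress:
  G ∩ del = {}  (empty — regression defined)
  G \ add = {at(lab), open(d_bay_lab)} \ {at(lab)} = {open(d_bay_lab)}
  ∪ pre   = {open(d_bay_lab)} ∪ {at(bay), open(d_bay_lab)}
          = {at(bay), open(d_bay_lab)}

== RESULT ==
["at(bay)", "open(d_bay_lab)"]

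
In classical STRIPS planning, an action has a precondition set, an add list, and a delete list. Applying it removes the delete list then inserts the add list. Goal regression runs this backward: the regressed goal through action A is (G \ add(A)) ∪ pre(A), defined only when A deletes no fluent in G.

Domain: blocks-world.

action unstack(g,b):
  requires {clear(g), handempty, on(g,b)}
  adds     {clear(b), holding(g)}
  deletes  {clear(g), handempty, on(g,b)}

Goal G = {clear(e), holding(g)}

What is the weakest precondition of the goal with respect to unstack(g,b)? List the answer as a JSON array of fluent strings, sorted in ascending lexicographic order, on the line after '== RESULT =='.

Compute (G \ add) ∪ pre:
  G ∩ del = {}  (empty — regression defined)
  G \ add = {clear(e), holding(g)} \ {clear(b), holding(g)} = {clear(e)}
  ∪ pre   = {clear(e)} ∪ {clear(g), handempty, on(g,b)}
          = {clear(e), clear(g), handempty, on(g,b)}

== RESULT ==
["clear(e)", "clear(g)", "handempty", "on(g,b)"]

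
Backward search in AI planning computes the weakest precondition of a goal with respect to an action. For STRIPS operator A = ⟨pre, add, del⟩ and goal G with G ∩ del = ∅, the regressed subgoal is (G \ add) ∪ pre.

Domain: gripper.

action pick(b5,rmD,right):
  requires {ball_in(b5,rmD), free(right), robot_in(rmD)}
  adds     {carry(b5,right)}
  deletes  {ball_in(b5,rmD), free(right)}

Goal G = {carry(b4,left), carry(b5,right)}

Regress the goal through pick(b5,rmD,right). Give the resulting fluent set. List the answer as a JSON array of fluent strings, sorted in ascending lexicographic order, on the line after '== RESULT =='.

Compute (G \ add) ∪ pre:
  G ∩ del = {}  (empty — regression defined)
  G \ add = {carry(b4,left), carry(b5,right)} \ {carry(b5,right)} = {carry(b4,left)}
  ∪ pre   = {carry(b4,left)} ∪ {ball_in(b5,rmD), free(right), robot_in(rmD)}
          = {ball_in(b5,rmD), carry(b4,left), free(right), robot_in(rmD)}

== RESULT ==
["ball_in(b5,rmD)", "carry(b4,left)", "free(right)", "robot_in(rmD)"]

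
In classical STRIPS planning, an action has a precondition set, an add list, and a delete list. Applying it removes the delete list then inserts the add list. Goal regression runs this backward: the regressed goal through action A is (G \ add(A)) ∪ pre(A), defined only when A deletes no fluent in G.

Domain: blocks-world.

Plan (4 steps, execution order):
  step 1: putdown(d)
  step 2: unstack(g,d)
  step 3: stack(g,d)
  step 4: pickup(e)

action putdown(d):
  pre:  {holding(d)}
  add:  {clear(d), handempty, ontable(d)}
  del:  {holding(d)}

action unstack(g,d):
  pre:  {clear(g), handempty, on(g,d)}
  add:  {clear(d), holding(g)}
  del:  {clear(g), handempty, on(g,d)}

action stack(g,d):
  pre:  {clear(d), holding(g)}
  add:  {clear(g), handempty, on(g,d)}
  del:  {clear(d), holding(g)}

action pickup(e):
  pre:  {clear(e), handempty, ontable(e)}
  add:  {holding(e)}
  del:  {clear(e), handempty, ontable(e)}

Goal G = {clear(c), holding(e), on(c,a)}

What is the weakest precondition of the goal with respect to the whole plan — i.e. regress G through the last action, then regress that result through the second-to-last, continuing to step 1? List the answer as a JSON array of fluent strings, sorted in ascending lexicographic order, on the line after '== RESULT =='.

Regress step by step:
  through step 4 (pickup(e)): drop {holding(e)}, keep {clear(c), on(c,a)}, require {clear(e), handempty, ontable(e)}
    → {clear(c), clear(e), handempty, on(c,a), ontable(e)}
  through step 3 (stack(g,d)): drop {handempty}, keep {clear(c), clear(e), on(c,a), ontable(e)}, require {clear(d), holding(g)}
    → {clear(c), clear(d), clear(e), holding(g), on(c,a), ontable(e)}
  through step 2 (unstack(g,d)): drop {clear(d), holding(g)}, keep {clear(c), clear(e), on(c,a), ontable(e)}, require {clear(g), handempty, on(g,d)}
    → {clear(c), clear(e), clear(g), handempty, on(c,a), on(g,d), ontable(e)}
  through step 1 (putdown(d)): drop {handempty}, keep {clear(c), clear(e), clear(g), on(c,a), on(g,d), ontable(e)}, require {holding(d)}
    → {clear(c), clear(e), clear(g), holding(d), on(c,a), on(g,d), ontable(e)}

== RESULT ==
["clear(c)", "clear(e)", "clear(g)", "holding(d)", "on(c,a)", "on(g,d)", "ontable(e)"]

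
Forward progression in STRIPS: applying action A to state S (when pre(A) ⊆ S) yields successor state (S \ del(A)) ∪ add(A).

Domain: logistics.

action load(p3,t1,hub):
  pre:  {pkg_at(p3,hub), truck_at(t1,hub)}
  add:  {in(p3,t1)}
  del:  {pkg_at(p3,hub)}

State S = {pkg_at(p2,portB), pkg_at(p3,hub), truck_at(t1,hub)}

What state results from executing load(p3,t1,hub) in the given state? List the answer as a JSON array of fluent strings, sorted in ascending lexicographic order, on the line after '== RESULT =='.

Compute (S \ del) ∪ add:
  pre ⊆ S: {pkg_at(p3,hub), truck_at(t1,hub)} ⊆ S  — applicable
  S \ del = {pkg_at(p2,portB), truck_at(t1,hub)}
  ∪ add   = {in(p3,t1), pkg_at(p2,portB), truck_at(t1,hub)}

== RESULT ==
["in(p3,t1)", "pkg_at(p2,portB)", "truck_at(t1,hub)"]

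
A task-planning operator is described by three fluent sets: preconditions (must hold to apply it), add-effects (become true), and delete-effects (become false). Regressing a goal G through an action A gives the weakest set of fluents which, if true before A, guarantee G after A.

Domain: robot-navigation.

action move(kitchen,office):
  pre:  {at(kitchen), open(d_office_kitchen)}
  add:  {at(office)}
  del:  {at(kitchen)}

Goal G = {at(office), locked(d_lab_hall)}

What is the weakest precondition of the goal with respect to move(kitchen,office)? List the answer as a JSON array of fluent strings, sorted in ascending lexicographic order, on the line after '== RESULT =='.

Compute (G \ add) ∪ pre:
  G ∩ del = {}  (empty — regression defined)
  G \ add = {at(office), locked(d_lab_hall)} \ {at(office)} = {locked(d_lab_hall)}
  ∪ pre   = {locked(d_lab_hall)} ∪ {at(kitchen), open(d_office_kitchen)}
          = {at(kitchen), locked(d_lab_hall), open(d_office_kitchen)}

== RESULT ==
["at(kitchen)", "locked(d_lab_hall)", "open(d_office_kitchen)"]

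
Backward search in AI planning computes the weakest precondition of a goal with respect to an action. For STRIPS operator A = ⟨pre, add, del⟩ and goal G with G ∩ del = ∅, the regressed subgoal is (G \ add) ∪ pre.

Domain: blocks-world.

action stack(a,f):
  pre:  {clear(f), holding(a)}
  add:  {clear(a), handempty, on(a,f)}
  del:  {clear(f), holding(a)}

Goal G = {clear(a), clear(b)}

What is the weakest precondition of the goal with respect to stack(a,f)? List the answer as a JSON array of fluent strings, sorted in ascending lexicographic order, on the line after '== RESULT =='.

Compute (G \ add) ∪ pre:
  G ∩ del = {}  (empty — regression defined)
  G \ add = {clear(a), clear(b)} \ {clear(a), handempty, on(a,f)} = {clear(b)}
  ∪ pre   = {clear(b)} ∪ {clear(f), holding(a)}
          = {clear(b), clear(f), holding(a)}

== RESULT ==
["clear(b)", "clear(f)", "holding(a)"]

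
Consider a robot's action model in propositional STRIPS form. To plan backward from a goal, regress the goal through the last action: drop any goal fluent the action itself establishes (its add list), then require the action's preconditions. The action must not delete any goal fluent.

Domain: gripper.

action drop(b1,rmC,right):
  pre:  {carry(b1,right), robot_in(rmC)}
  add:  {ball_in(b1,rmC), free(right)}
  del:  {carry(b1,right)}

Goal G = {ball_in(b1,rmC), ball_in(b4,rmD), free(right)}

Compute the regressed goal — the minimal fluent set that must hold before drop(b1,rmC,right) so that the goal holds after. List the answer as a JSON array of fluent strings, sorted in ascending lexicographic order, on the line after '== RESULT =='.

Compute (G \ add) ∪ pre:
  G ∩ del = {}  (empty — regression defined)
  G \ add = {ball_in(b1,rmC), ball_in(b4,rmD), free(right)} \ {ball_in(b1,rmC), free(right)} = {ball_in(b4,rmD)}
  ∪ pre   = {ball_in(b4,rmD)} ∪ {carry(b1,right), robot_in(rmC)}
          = {ball_in(b4,rmD), carry(b1,right), robot_in(rmC)}

== RESULT ==
["ball_in(b4,rmD)", "carry(b1,right)", "robot_in(rmC)"]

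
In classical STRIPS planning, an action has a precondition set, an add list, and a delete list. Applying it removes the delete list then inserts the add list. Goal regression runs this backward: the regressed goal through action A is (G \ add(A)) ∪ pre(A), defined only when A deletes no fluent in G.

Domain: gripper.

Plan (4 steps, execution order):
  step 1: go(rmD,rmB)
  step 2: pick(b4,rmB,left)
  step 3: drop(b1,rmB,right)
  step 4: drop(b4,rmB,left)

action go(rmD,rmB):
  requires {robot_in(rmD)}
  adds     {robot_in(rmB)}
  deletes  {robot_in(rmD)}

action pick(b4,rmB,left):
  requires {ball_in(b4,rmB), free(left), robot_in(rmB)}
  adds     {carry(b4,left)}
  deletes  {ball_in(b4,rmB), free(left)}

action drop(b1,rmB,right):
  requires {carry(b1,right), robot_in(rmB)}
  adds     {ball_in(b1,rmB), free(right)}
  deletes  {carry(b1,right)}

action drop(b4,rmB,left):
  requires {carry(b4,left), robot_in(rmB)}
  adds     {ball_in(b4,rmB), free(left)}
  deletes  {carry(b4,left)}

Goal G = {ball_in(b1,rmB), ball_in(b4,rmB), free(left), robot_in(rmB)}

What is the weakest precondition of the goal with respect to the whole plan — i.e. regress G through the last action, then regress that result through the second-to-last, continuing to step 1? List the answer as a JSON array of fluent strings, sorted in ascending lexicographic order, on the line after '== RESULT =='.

Work backward from the goal:
  through step 4 (drop(b4,rmB,left)): drop {ball_in(b4,rmB), free(left)}, keep {ball_in(b1,rmB), robot_in(rmB)}, require {carry(b4,left), robot_in(rmB)}
    → {ball_in(b1,rmB), carry(b4,left), robot_in(rmB)}
  through step 3 (drop(b1,rmB,right)): drop {ball_in(b1,rmB)}, keep {carry(b4,left), robot_in(rmB)}, require {carry(b1,right), robot_in(rmB)}
    → {carry(b1,right), carry(b4,left), robot_in(rmB)}
  through step 2 (pick(b4,rmB,left)): drop {carry(b4,left)}, keep {carry(b1,right), robot_in(rmB)}, require {ball_in(b4,rmB), free(left), robot_in(rmB)}
    → {ball_in(b4,rmB), carry(b1,right), free(left), robot_in(rmB)}
  through step 1 (go(rmD,rmB)): drop {robot_in(rmB)}, keep {ball_in(b4,rmB), carry(b1,right), free(left)}, require {robot_in(rmD)}
    → {ball_in(b4,rmB), carry(b1,right), free(left), robot_in(rmD)}

== RESULT ==
["ball_in(b4,rmB)", "carry(b1,right)", "free(left)", "robot_in(rmD)"]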